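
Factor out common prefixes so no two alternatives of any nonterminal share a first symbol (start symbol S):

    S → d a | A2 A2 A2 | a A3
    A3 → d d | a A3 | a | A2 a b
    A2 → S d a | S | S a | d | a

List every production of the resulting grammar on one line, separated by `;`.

S → d a | A2 A2 A2 | a A3; A3 → d d | A2 a b | a A3'; A2 → d | a | S A2'; A3' → A3 | epsilon; A2' → d a | epsilon | a

A3 has alternatives sharing prefix 'a': factor to A3 → a A3' with A3' → A3 | ε.
A2 has alternatives sharing prefix 'S': factor to A2 → S A2' with A2' → d a | ε | a.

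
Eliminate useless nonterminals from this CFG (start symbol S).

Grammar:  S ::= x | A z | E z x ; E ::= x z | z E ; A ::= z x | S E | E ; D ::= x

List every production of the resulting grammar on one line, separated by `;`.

Generating nonterminals: {A, D, E, S}.
Reachable from S after that: {A, E, S}.
Removed useless symbols: {D} and every production mentioning them.

S ::= x | A z | E z x; E ::= x z | z E; A ::= z x | S E | E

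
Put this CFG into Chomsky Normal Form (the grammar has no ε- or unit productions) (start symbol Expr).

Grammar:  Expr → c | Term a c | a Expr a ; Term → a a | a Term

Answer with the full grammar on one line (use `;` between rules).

Expr → c | Term Y1 | X1 Y2; Term → X1 X1 | X1 Term; X1 → a; X2 → c; Y1 → X1 X2; Y2 → Expr X1

Introduce a nonterminal for each terminal appearing in a rule of length ≥ 2: X1 → a, X2 → c.
Binarize each right-hand side of length ≥ 3 by chaining fresh nonterminals (Y1, Y2, …): affected rules were Expr → Term X1 X2; Expr → X1 Expr X1.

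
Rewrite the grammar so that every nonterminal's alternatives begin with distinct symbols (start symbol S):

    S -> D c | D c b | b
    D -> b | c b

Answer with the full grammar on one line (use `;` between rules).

S has alternatives sharing prefix 'D c': factor to S → D c S' with S' → ε | b.

S -> b | D c S'; D -> b | c b; S' -> ε | b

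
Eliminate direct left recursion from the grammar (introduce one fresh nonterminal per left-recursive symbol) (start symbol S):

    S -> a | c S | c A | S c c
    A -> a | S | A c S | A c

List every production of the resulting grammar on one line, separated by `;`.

Left recursion appears on S, A.
For S: α = {c c}, β = {a, c S, c A}. Rewrite as S → β S' and S' → α S' | ε.
For A: α = {c S, c}, β = {a, S}. Rewrite as A → β A' and A' → α A' | ε.

S -> a S' | c S S' | c A S'; A -> a A' | S A'; S' -> c c S' | ε; A' -> c S A' | c A' | ε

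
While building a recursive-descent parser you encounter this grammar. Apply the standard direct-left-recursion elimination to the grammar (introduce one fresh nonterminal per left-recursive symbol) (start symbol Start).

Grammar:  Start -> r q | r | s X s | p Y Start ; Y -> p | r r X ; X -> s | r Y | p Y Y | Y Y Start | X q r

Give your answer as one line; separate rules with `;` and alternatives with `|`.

Start -> r q | r | s X s | p Y Start; Y -> p | r r X; X -> s X1 | r Y X1 | p Y Y X1 | Y Y Start X1; X1 -> q r X1 | epsilon

Directly left-recursive nonterminal: X.
For X: α = {q r}, β = {s, r Y, p Y Y, Y Y Start}. Rewrite as X → β X1 and X1 → α X1 | ε.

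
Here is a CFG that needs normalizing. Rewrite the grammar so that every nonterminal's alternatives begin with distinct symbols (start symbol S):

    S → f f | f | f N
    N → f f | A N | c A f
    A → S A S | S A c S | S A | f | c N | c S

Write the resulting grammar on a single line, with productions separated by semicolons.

S → f S'; N → f f | A N | c A f; A → f | S A A' | c A''; S' → f | ε | N; A' → S | c S | ε; A'' → N | S

S has alternatives sharing prefix 'f': factor to S → f S' with S' → f | ε | N.
A has alternatives sharing prefix 'S A': factor to A → S A A' with A' → S | c S | ε.
A has alternatives sharing prefix 'c': factor to A → c A'' with A'' → N | S.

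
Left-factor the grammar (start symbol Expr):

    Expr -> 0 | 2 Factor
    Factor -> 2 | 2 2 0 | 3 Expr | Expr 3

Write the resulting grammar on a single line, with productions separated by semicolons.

Factor has alternatives sharing prefix '2': factor to Factor → 2 Factor1 with Factor1 → ε | 2 0.

Expr -> 0 | 2 Factor; Factor -> 3 Expr | Expr 3 | 2 Factor1; Factor1 -> ε | 2 0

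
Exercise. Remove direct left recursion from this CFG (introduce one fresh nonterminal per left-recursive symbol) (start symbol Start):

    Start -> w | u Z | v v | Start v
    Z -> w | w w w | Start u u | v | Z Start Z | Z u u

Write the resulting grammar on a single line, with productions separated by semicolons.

Start -> w Start1 | u Z Start1 | v v Start1; Z -> w Z1 | w w w Z1 | Start u u Z1 | v Z1; Start1 -> v Start1 | ε; Z1 -> Start Z Z1 | u u Z1 | ε

Left recursion appears on Start, Z.
For Start: α = {v}, β = {w, u Z, v v}. Rewrite as Start → β Start1 and Start1 → α Start1 | ε.
For Z: α = {Start Z, u u}, β = {w, w w w, Start u u, v}. Rewrite as Z → β Z1 and Z1 → α Z1 | ε.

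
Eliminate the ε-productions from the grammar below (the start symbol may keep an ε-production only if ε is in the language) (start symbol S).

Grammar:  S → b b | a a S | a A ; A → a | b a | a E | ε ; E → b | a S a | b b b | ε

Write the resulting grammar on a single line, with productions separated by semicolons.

The nullable symbols are {A, E}.
ε ∉ L(G), so no ε-production is kept.
For each production, add variants omitting each subset of nullable occurrences: S → a A gives a A | a.

S → b b | a a S | a A | a; A → a | b a | a E; E → b | a S a | b b b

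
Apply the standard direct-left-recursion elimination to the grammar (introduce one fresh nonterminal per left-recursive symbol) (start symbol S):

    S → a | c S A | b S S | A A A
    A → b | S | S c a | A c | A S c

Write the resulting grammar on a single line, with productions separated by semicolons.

S → a | c S A | b S S | A A A; A → b A' | S A' | S c a A'; A' → c A' | S c A' | epsilon

Directly left-recursive nonterminal: A.
For A: α = {c, S c}, β = {b, S, S c a}. Rewrite as A → β A' and A' → α A' | ε.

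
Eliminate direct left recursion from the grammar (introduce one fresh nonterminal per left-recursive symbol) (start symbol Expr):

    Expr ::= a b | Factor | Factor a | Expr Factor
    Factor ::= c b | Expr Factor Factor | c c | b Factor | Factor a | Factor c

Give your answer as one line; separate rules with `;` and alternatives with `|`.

Expr ::= a b Expr1 | Factor Expr1 | Factor a Expr1; Factor ::= c b Factor1 | Expr Factor Factor Factor1 | c c Factor1 | b Factor Factor1; Expr1 ::= Factor Expr1 | ε; Factor1 ::= a Factor1 | c Factor1 | ε

Expr, Factor are directly left-recursive.
For Expr: α = {Factor}, β = {a b, Factor, Factor a}. Rewrite as Expr → β Expr1 and Expr1 → α Expr1 | ε.
For Factor: α = {a, c}, β = {c b, Expr Factor Factor, c c, b Factor}. Rewrite as Factor → β Factor1 and Factor1 → α Factor1 | ε.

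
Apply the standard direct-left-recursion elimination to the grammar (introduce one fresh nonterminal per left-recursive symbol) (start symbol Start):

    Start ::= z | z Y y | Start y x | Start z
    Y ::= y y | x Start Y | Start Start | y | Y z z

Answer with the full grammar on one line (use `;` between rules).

Directly left-recursive nonterminals: Start, Y.
For Start: α = {y x, z}, β = {z, z Y y}. Rewrite as Start → β Start1 and Start1 → α Start1 | ε.
For Y: α = {z z}, β = {y y, x Start Y, Start Start, y}. Rewrite as Y → β Y1 and Y1 → α Y1 | ε.

Start ::= z Start1 | z Y y Start1; Y ::= y y Y1 | x Start Y Y1 | Start Start Y1 | y Y1; Start1 ::= y x Start1 | z Start1 | ε; Y1 ::= z z Y1 | ε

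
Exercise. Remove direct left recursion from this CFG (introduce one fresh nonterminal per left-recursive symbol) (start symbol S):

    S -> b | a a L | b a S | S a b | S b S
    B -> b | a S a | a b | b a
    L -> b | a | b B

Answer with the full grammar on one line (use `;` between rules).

Left recursion appears on S.
For S: α = {a b, b S}, β = {b, a a L, b a S}. Rewrite as S → β S' and S' → α S' | ε.

S -> b S' | a a L S' | b a S S'; B -> b | a S a | a b | b a; L -> b | a | b B; S' -> a b S' | b S S' | ε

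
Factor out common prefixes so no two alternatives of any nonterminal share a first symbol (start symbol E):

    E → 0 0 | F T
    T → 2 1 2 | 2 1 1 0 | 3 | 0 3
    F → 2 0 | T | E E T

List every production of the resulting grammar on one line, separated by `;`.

E → 0 0 | F T; T → 3 | 0 3 | 2 1 T'; F → 2 0 | T | E E T; T' → 2 | 1 0

T has alternatives sharing prefix '2 1': factor to T → 2 1 T' with T' → 2 | 1 0.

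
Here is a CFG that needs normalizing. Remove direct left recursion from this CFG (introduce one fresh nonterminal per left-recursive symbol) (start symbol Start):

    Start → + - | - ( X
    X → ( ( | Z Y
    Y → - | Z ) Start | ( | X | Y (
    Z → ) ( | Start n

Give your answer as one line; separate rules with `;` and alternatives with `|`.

Directly left-recursive nonterminal: Y.
For Y: α = {(}, β = {-, Z ) Start, (, X}. Rewrite as Y → β Y1 and Y1 → α Y1 | ε.

Start → + - | - ( X; X → ( ( | Z Y; Y → - Y1 | Z ) Start Y1 | ( Y1 | X Y1; Z → ) ( | Start n; Y1 → ( Y1 | ε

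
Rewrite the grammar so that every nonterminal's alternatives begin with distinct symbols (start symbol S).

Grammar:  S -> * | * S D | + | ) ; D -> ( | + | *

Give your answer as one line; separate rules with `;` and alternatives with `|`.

S -> + | ) | * S'; D -> ( | + | *; S' -> eps | S D

S has alternatives sharing prefix '*': factor to S → * S' with S' → ε | S D.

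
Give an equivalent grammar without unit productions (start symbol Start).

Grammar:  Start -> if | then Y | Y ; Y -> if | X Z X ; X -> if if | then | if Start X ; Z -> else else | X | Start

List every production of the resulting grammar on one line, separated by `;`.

Start -> if | then Y | X Z X; Y -> if | X Z X; X -> if if | then | if Start X; Z -> else else | if | then Y | if if | then | if Start X | X Z X

Unit pairs: Start ⇒* {Y}; Z ⇒* {Start, X, Y}.
For each unit pair (A, B), copy every non-unit production of B to A, then drop all unit productions.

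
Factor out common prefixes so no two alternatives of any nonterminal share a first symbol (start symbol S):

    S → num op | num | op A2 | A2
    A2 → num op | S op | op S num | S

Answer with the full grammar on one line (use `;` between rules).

S → op A2 | A2 | num S'; A2 → num op | op S num | S A2'; S' → op | ε; A2' → op | ε

S has alternatives sharing prefix 'num': factor to S → num S' with S' → op | ε.
A2 has alternatives sharing prefix 'S': factor to A2 → S A2' with A2' → op | ε.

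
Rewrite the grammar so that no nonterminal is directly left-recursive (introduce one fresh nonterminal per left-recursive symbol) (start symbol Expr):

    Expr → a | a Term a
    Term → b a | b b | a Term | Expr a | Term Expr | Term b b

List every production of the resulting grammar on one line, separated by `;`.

Expr → a | a Term a; Term → b a Term1 | b b Term1 | a Term Term1 | Expr a Term1; Term1 → Expr Term1 | b b Term1 | ε

Directly left-recursive nonterminal: Term.
For Term: α = {Expr, b b}, β = {b a, b b, a Term, Expr a}. Rewrite as Term → β Term1 and Term1 → α Term1 | ε.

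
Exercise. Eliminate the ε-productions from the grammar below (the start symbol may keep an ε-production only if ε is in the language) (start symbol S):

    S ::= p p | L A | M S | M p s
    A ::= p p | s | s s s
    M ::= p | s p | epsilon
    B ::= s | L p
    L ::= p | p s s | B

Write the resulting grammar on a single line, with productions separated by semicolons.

Nullable nonterminals: {M}.
ε ∉ L(G), so no ε-production is kept.
Add the nullable-subset variants: S → M p s gives M p s | p s.

S ::= p p | L A | M S | M p s | p s; A ::= p p | s | s s s; M ::= p | s p; B ::= s | L p; L ::= p | p s s | B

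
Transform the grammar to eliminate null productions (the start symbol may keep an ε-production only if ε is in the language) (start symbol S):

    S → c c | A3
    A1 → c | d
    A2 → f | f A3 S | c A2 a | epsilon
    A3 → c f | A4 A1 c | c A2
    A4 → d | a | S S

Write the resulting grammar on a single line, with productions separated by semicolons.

S → c c | A3; A1 → c | d; A2 → f | f A3 S | c A2 a | c a; A3 → c f | A4 A1 c | c A2 | c; A4 → d | a | S S

The nullable symbols are {A2}.
ε ∉ L(G), so no ε-production is kept.
Expand every rule over subsets of its nullable positions: A2 → c A2 a gives c A2 a | c a. A3 → c A2 gives c A2 | c.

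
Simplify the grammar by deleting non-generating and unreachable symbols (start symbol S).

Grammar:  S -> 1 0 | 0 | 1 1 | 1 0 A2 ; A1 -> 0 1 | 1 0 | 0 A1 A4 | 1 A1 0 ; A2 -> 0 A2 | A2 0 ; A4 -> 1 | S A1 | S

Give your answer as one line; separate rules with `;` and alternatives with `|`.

S -> 1 0 | 0 | 1 1

Generating nonterminals: {A1, A4, S}.
Reachable from S after that: {S}.
Removed useless symbols: {A1, A2, A4} and every production mentioning them.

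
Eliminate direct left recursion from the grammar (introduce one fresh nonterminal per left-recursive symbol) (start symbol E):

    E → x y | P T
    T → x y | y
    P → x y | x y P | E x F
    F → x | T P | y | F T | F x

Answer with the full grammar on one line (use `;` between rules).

E → x y | P T; T → x y | y; P → x y | x y P | E x F; F → x F' | T P F' | y F'; F' → T F' | x F' | ε

F is directly left-recursive.
For F: α = {T, x}, β = {x, T P, y}. Rewrite as F → β F' and F' → α F' | ε.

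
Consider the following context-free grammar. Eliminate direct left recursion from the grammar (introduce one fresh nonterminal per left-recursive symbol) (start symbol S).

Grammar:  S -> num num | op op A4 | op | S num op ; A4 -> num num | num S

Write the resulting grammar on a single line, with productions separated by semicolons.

S -> num num S' | op op A4 S' | op S'; A4 -> num num | num S; S' -> num op S' | ε

S is directly left-recursive.
For S: α = {num op}, β = {num num, op op A4, op}. Rewrite as S → β S' and S' → α S' | ε.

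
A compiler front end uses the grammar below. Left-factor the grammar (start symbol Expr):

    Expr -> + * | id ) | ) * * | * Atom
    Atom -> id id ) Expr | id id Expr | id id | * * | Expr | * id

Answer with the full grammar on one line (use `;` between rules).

Expr -> + * | id ) | ) * * | * Atom; Atom -> Expr | id id Atom1 | * Atom2; Atom1 -> ) Expr | Expr | ε; Atom2 -> * | id

Atom has alternatives sharing prefix 'id id': factor to Atom → id id Atom1 with Atom1 → ) Expr | Expr | ε.
Atom has alternatives sharing prefix '*': factor to Atom → * Atom2 with Atom2 → * | id.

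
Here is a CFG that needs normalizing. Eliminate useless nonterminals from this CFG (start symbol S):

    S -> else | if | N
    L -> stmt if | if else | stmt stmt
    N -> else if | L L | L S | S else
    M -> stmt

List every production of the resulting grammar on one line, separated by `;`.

Generating nonterminals: {L, M, N, S}.
Reachable from S after that: {L, N, S}.
Removed useless symbols: {M} and every production mentioning them.

S -> else | if | N; L -> stmt if | if else | stmt stmt; N -> else if | L L | L S | S else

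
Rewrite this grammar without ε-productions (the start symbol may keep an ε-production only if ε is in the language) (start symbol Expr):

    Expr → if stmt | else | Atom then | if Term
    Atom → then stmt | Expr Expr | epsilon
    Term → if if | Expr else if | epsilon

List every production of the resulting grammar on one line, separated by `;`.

Expr → if stmt | else | Atom then | then | if Term | if; Atom → then stmt | Expr Expr; Term → if if | Expr else if

The nullable symbols are {Atom, Term}.
ε ∉ L(G), so no ε-production is kept.
Add the nullable-subset variants: Expr → Atom then gives Atom then | then. Expr → if Term gives if Term | if.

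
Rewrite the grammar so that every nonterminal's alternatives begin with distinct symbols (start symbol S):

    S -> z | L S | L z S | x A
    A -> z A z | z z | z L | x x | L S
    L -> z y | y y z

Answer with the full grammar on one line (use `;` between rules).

S has alternatives sharing prefix 'L': factor to S → L S' with S' → S | z S.
A has alternatives sharing prefix 'z': factor to A → z A' with A' → A z | z | L.

S -> z | x A | L S'; A -> x x | L S | z A'; L -> z y | y y z; S' -> S | z S; A' -> A z | z | L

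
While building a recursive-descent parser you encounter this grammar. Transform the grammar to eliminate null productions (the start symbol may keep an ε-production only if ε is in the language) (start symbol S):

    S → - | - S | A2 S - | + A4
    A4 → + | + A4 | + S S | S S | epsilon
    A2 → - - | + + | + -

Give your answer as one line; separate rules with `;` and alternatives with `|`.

Nullable set = {A4}.
ε ∉ L(G), so no ε-production is kept.
For each production, add variants omitting each subset of nullable occurrences: S → + A4 gives + A4 | +.

S → - | - S | A2 S - | + A4 | +; A4 → + | + A4 | + S S | S S; A2 → - - | + + | + -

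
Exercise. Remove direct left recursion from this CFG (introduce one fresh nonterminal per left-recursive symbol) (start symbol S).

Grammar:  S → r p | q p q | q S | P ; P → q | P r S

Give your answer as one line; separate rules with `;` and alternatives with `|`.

S → r p | q p q | q S | P; P → q P'; P' → r S P' | ε

Left recursion appears on P.
For P: α = {r S}, β = {q}. Rewrite as P → β P' and P' → α P' | ε.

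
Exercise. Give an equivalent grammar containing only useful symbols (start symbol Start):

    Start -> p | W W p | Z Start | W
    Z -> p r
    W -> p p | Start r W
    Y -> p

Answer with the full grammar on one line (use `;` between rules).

Start -> p | W W p | Z Start | W; Z -> p r; W -> p p | Start r W

Generating nonterminals: {Start, W, Y, Z}.
Reachable from Start after that: {Start, W, Z}.
Removed useless symbols: {Y} and every production mentioning them.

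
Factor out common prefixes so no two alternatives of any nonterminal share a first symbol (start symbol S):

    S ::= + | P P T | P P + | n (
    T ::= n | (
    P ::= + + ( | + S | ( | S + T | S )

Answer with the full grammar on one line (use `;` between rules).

S has alternatives sharing prefix 'P P': factor to S → P P S' with S' → T | +.
P has alternatives sharing prefix '+': factor to P → + P' with P' → + ( | S.
P has alternatives sharing prefix 'S': factor to P → S P'' with P'' → + T | ).

S ::= + | n ( | P P S'; T ::= n | (; P ::= ( | + P' | S P''; S' ::= T | +; P' ::= + ( | S; P'' ::= + T | )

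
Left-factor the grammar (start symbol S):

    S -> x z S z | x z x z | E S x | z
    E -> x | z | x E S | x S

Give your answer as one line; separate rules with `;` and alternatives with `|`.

S has alternatives sharing prefix 'x z': factor to S → x z S' with S' → S z | x z.
E has alternatives sharing prefix 'x': factor to E → x E' with E' → ε | E S | S.

S -> E S x | z | x z S'; E -> z | x E'; S' -> S z | x z; E' -> ε | E S | S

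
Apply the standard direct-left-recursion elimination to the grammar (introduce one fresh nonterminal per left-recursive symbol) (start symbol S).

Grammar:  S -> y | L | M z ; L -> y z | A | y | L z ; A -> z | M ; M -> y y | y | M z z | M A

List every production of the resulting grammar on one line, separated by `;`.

Directly left-recursive nonterminals: L, M.
For L: α = {z}, β = {y z, A, y}. Rewrite as L → β L' and L' → α L' | ε.
For M: α = {z z, A}, β = {y y, y}. Rewrite as M → β M' and M' → α M' | ε.

S -> y | L | M z; L -> y z L' | A L' | y L'; A -> z | M; M -> y y M' | y M'; L' -> z L' | ε; M' -> z z M' | A M' | ε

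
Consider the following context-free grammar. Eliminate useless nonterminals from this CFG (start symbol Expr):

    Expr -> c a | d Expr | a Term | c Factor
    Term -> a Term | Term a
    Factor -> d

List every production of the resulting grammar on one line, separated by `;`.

Generating nonterminals: {Expr, Factor}.
Reachable from Expr after that: {Expr, Factor}.
Removed useless symbols: {Term} and every production mentioning them.

Expr -> c a | d Expr | c Factor; Factor -> d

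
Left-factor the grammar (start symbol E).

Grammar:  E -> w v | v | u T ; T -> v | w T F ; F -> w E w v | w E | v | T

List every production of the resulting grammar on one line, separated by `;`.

E -> w v | v | u T; T -> v | w T F; F -> v | T | w E F'; F' -> w v | ε

F has alternatives sharing prefix 'w E': factor to F → w E F' with F' → w v | ε.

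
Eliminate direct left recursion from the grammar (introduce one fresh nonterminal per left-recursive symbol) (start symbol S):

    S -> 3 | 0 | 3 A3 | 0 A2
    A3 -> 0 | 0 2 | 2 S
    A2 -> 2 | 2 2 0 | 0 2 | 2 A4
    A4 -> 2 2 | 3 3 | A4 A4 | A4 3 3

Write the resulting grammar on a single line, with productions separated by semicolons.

A4 is directly left-recursive.
For A4: α = {A4, 3 3}, β = {2 2, 3 3}. Rewrite as A4 → β A4' and A4' → α A4' | ε.

S -> 3 | 0 | 3 A3 | 0 A2; A3 -> 0 | 0 2 | 2 S; A2 -> 2 | 2 2 0 | 0 2 | 2 A4; A4 -> 2 2 A4' | 3 3 A4'; A4' -> A4 A4' | 3 3 A4' | ε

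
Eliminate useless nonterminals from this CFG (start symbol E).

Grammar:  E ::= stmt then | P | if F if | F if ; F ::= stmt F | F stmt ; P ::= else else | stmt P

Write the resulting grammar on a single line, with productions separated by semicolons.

E ::= stmt then | P; P ::= else else | stmt P

Generating nonterminals: {E, P}.
Reachable from E after that: {E, P}.
Removed useless symbols: {F} and every production mentioning them.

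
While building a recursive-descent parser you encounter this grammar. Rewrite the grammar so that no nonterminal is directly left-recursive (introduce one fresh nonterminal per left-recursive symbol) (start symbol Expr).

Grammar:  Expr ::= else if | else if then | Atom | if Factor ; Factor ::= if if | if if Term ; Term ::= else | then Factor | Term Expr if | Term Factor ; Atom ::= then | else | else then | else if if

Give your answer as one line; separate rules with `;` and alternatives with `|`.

Expr ::= else if | else if then | Atom | if Factor; Factor ::= if if | if if Term; Term ::= else Term1 | then Factor Term1; Atom ::= then | else | else then | else if if; Term1 ::= Expr if Term1 | Factor Term1 | ε

Left recursion appears on Term.
For Term: α = {Expr if, Factor}, β = {else, then Factor}. Rewrite as Term → β Term1 and Term1 → α Term1 | ε.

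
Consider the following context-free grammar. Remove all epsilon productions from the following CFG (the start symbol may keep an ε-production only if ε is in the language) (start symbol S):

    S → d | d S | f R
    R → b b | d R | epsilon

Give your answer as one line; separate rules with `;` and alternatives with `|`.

S → d | d S | f R | f; R → b b | d R | d

The nullable symbols are {R}.
ε ∉ L(G), so no ε-production is kept.
Expand every rule over subsets of its nullable positions: S → f R gives f R | f. R → d R gives d R | d.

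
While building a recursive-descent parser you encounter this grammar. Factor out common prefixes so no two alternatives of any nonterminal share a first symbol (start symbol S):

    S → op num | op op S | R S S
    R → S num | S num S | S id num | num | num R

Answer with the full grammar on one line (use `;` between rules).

S has alternatives sharing prefix 'op': factor to S → op S' with S' → num | op S.
R has alternatives sharing prefix 'S': factor to R → S R' with R' → num | num S | id num.
R has alternatives sharing prefix 'num': factor to R → num R'' with R'' → ε | R.
R' has alternatives sharing prefix 'num': factor to R' → num R''' with R''' → ε | S.

S → R S S | op S'; R → S R' | num R''; S' → num | op S; R' → id num | num R'''; R'' → ε | R; R''' → ε | S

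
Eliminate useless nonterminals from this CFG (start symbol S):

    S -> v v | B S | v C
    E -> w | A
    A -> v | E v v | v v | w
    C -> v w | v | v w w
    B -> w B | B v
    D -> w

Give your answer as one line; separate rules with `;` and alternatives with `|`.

S -> v v | v C; C -> v w | v | v w w

Generating nonterminals: {A, C, D, E, S}.
Reachable from S after that: {C, S}.
Removed useless symbols: {A, B, D, E} and every production mentioning them.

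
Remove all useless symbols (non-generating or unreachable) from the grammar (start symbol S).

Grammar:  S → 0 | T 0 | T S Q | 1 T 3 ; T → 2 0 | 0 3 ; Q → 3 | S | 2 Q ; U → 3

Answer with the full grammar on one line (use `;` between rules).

S → 0 | T 0 | T S Q | 1 T 3; T → 2 0 | 0 3; Q → 3 | S | 2 Q

Generating nonterminals: {Q, S, T, U}.
Reachable from S after that: {Q, S, T}.
Removed useless symbols: {U} and every production mentioning them.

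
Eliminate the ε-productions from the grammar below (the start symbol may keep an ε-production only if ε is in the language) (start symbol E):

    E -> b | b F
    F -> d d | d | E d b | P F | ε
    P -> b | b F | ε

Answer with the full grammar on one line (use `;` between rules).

E -> b | b F; F -> d d | d | E d b | P F | P; P -> b | b F

Nullable set = {F, P}.
ε ∉ L(G), so no ε-production is kept.
Add the nullable-subset variants: F → P F gives P F | P.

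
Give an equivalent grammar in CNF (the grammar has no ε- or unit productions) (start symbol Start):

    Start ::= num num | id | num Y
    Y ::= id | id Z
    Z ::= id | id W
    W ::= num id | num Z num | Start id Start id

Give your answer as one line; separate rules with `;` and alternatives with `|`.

Introduce a nonterminal for each terminal appearing in a rule of length ≥ 2: X1 → num, X2 → id.
Binarize each right-hand side of length ≥ 3 by chaining fresh nonterminals (Y1, Y2, …): affected rules were W → X1 Z X1; W → Start X2 Start X2.

Start ::= X1 X1 | id | X1 Y; Y ::= id | X2 Z; Z ::= id | X2 W; W ::= X1 X2 | X1 Y1 | Start Y2; X1 ::= num; X2 ::= id; Y1 ::= Z X1; Y2 ::= X2 Y3; Y3 ::= Start X2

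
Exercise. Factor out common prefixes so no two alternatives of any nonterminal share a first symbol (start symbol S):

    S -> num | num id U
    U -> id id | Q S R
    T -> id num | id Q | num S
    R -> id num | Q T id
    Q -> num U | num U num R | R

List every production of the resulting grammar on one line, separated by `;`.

S has alternatives sharing prefix 'num': factor to S → num S' with S' → ε | id U.
T has alternatives sharing prefix 'id': factor to T → id T' with T' → num | Q.
Q has alternatives sharing prefix 'num U': factor to Q → num U Q' with Q' → ε | num R.

S -> num S'; U -> id id | Q S R; T -> num S | id T'; R -> id num | Q T id; Q -> R | num U Q'; S' -> ε | id U; T' -> num | Q; Q' -> ε | num R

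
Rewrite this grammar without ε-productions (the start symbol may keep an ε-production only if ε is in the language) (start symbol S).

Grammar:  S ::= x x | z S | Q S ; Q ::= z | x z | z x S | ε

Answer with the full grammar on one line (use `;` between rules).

The nullable symbols are {Q}.
ε ∉ L(G), so no ε-production is kept.

S ::= x x | z S | Q S; Q ::= z | x z | z x S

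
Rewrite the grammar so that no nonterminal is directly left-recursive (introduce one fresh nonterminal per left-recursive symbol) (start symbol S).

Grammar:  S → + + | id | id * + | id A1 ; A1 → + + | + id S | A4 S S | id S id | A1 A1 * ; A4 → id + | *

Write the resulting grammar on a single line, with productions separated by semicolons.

Left recursion appears on A1.
For A1: α = {A1 *}, β = {+ +, + id S, A4 S S, id S id}. Rewrite as A1 → β A1' and A1' → α A1' | ε.

S → + + | id | id * + | id A1; A1 → + + A1' | + id S A1' | A4 S S A1' | id S id A1'; A4 → id + | *; A1' → A1 * A1' | eps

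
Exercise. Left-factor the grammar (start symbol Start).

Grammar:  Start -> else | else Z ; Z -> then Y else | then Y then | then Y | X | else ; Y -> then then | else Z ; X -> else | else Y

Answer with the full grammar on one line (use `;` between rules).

Start has alternatives sharing prefix 'else': factor to Start → else Start1 with Start1 → ε | Z.
Z has alternatives sharing prefix 'then Y': factor to Z → then Y Z1 with Z1 → else | then | ε.
X has alternatives sharing prefix 'else': factor to X → else X1 with X1 → ε | Y.

Start -> else Start1; Z -> X | else | then Y Z1; Y -> then then | else Z; X -> else X1; Start1 -> eps | Z; Z1 -> else | then | eps; X1 -> eps | Y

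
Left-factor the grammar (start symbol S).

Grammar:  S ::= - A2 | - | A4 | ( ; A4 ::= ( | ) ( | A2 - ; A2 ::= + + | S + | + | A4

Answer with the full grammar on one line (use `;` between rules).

S has alternatives sharing prefix '-': factor to S → - S' with S' → A2 | ε.
A2 has alternatives sharing prefix '+': factor to A2 → + A2' with A2' → + | ε.

S ::= A4 | ( | - S'; A4 ::= ( | ) ( | A2 -; A2 ::= S + | A4 | + A2'; S' ::= A2 | ε; A2' ::= + | ε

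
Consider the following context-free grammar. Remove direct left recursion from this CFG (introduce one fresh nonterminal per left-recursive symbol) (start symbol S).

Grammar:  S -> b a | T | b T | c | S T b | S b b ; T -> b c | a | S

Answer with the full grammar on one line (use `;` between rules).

S -> b a S' | T S' | b T S' | c S'; T -> b c | a | S; S' -> T b S' | b b S' | ε

Left recursion appears on S.
For S: α = {T b, b b}, β = {b a, T, b T, c}. Rewrite as S → β S' and S' → α S' | ε.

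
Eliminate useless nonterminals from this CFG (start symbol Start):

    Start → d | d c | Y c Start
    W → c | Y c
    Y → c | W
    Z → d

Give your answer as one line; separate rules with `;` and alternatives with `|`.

Generating nonterminals: {Start, W, Y, Z}.
Reachable from Start after that: {Start, W, Y}.
Removed useless symbols: {Z} and every production mentioning them.

Start → d | d c | Y c Start; W → c | Y c; Y → c | W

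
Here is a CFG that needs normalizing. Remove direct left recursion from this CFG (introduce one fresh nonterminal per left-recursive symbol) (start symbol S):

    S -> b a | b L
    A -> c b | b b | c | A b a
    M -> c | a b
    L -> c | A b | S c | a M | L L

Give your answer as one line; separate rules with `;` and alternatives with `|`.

S -> b a | b L; A -> c b A' | b b A' | c A'; M -> c | a b; L -> c L' | A b L' | S c L' | a M L'; A' -> b a A' | ε; L' -> L L' | ε

Left recursion appears on A, L.
For A: α = {b a}, β = {c b, b b, c}. Rewrite as A → β A' and A' → α A' | ε.
For L: α = {L}, β = {c, A b, S c, a M}. Rewrite as L → β L' and L' → α L' | ε.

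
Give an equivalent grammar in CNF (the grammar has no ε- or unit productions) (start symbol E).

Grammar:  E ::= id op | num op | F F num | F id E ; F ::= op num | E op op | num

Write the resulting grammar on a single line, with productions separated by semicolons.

Introduce a nonterminal for each terminal appearing in a rule of length ≥ 2: X1 → id, X2 → op, X3 → num.
Binarize each right-hand side of length ≥ 3 by chaining fresh nonterminals (Y1, Y2, …): affected rules were E → F F X3; E → F X1 E; F → E X2 X2.

E ::= X1 X2 | X3 X2 | F Y1 | F Y2; F ::= X2 X3 | E Y3 | num; X1 ::= id; X2 ::= op; X3 ::= num; Y1 ::= F X3; Y2 ::= X1 E; Y3 ::= X2 X2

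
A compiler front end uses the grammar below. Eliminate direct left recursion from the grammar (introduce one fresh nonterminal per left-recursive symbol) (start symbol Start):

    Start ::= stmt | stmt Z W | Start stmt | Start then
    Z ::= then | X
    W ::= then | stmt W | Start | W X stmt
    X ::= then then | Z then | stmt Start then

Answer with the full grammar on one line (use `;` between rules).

Start ::= stmt Start1 | stmt Z W Start1; Z ::= then | X; W ::= then W1 | stmt W W1 | Start W1; X ::= then then | Z then | stmt Start then; Start1 ::= stmt Start1 | then Start1 | ε; W1 ::= X stmt W1 | ε

Directly left-recursive nonterminals: Start, W.
For Start: α = {stmt, then}, β = {stmt, stmt Z W}. Rewrite as Start → β Start1 and Start1 → α Start1 | ε.
For W: α = {X stmt}, β = {then, stmt W, Start}. Rewrite as W → β W1 and W1 → α W1 | ε.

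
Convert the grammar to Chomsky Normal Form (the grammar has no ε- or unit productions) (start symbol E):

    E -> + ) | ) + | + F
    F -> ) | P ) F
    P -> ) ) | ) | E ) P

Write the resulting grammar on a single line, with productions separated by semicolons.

E -> X1 X2 | X2 X1 | X1 F; F -> ) | P Y1; P -> X2 X2 | ) | E Y2; X1 -> +; X2 -> ); Y1 -> X2 F; Y2 -> X2 P

Introduce a nonterminal for each terminal appearing in a rule of length ≥ 2: X1 → +, X2 → ).
Binarize each right-hand side of length ≥ 3 by chaining fresh nonterminals (Y1, Y2, …): affected rules were F → P X2 F; P → E X2 P.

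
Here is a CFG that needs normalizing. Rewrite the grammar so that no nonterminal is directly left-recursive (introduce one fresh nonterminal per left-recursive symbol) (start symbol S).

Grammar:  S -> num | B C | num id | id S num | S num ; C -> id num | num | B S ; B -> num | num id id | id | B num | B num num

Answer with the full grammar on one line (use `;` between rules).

S -> num S' | B C S' | num id S' | id S num S'; C -> id num | num | B S; B -> num B' | num id id B' | id B'; S' -> num S' | ε; B' -> num B' | num num B' | ε

Directly left-recursive nonterminals: S, B.
For S: α = {num}, β = {num, B C, num id, id S num}. Rewrite as S → β S' and S' → α S' | ε.
For B: α = {num, num num}, β = {num, num id id, id}. Rewrite as B → β B' and B' → α B' | ε.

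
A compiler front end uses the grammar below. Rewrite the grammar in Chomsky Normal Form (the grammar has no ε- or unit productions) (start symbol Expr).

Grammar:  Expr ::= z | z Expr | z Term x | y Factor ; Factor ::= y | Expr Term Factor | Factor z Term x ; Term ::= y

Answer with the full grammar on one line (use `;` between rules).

Introduce a nonterminal for each terminal appearing in a rule of length ≥ 2: X1 → z, X2 → x, X3 → y.
Binarize each right-hand side of length ≥ 3 by chaining fresh nonterminals (Y1, Y2, …): affected rules were Expr → X1 Term X2; Factor → Expr Term Factor; Factor → Factor X1 Term X2.

Expr ::= z | X1 Expr | X1 Y1 | X3 Factor; Factor ::= y | Expr Y2 | Factor Y3; Term ::= y; X1 ::= z; X2 ::= x; X3 ::= y; Y1 ::= Term X2; Y2 ::= Term Factor; Y3 ::= X1 Y4; Y4 ::= Term X2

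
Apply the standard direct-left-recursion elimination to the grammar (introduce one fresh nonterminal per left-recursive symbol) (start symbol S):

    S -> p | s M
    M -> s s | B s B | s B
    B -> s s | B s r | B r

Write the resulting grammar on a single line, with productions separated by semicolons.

S -> p | s M; M -> s s | B s B | s B; B -> s s B'; B' -> s r B' | r B' | ε

Directly left-recursive nonterminal: B.
For B: α = {s r, r}, β = {s s}. Rewrite as B → β B' and B' → α B' | ε.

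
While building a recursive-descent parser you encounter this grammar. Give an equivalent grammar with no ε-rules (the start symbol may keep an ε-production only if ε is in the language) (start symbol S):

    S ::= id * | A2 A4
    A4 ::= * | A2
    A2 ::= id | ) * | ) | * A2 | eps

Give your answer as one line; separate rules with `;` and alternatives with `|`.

Nullable set = {A2, A4, S}.
ε ∈ L(G) since S is nullable, so keep S → ε.
Expand every rule over subsets of its nullable positions: S → A2 A4 gives A2 A4 | A2 | A4. A2 → * A2 gives * A2 | *.

S ::= id * | A2 A4 | A2 | A4 | eps; A4 ::= * | A2; A2 ::= id | ) * | ) | * A2 | *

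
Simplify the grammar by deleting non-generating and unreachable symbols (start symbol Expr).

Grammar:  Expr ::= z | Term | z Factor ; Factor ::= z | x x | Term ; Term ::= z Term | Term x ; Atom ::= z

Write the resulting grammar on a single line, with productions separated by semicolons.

Expr ::= z | z Factor; Factor ::= z | x x

Generating nonterminals: {Atom, Expr, Factor}.
Reachable from Expr after that: {Expr, Factor}.
Removed useless symbols: {Atom, Term} and every production mentioning them.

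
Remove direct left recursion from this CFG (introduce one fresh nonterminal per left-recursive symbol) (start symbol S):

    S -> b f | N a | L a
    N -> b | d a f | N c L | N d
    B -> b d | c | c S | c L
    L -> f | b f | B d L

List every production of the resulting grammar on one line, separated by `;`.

S -> b f | N a | L a; N -> b N' | d a f N'; B -> b d | c | c S | c L; L -> f | b f | B d L; N' -> c L N' | d N' | ε

Left recursion appears on N.
For N: α = {c L, d}, β = {b, d a f}. Rewrite as N → β N' and N' → α N' | ε.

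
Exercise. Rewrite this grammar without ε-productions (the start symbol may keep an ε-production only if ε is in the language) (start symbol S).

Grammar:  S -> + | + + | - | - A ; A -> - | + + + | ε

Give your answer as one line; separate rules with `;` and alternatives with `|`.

Nullable nonterminals: {A}.
ε ∉ L(G), so no ε-production is kept.

S -> + | + + | - | - A; A -> - | + + +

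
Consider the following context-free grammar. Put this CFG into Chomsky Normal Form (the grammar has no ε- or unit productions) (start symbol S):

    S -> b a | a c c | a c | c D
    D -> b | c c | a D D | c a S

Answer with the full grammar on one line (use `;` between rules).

S -> X1 X2 | X2 Y1 | X2 X3 | X3 D; D -> b | X3 X3 | X2 Y2 | X3 Y3; X1 -> b; X2 -> a; X3 -> c; Y1 -> X3 X3; Y2 -> D D; Y3 -> X2 S

Introduce a nonterminal for each terminal appearing in a rule of length ≥ 2: X1 → b, X2 → a, X3 → c.
Binarize each right-hand side of length ≥ 3 by chaining fresh nonterminals (Y1, Y2, …): affected rules were S → X2 X3 X3; D → X2 D D; D → X3 X2 S.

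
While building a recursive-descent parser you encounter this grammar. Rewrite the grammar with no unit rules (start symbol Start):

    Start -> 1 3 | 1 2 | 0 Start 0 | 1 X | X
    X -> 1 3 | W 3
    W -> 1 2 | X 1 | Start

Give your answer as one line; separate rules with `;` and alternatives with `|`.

Start -> 1 3 | 1 2 | 0 Start 0 | 1 X | W 3; X -> 1 3 | W 3; W -> 1 3 | 1 2 | 0 Start 0 | 1 X | W 3 | X 1

Unit pairs: Start ⇒* {X}; W ⇒* {Start, X}.
Replace each nonterminal's rules with the union of the non-unit rules of every nonterminal it unit-derives.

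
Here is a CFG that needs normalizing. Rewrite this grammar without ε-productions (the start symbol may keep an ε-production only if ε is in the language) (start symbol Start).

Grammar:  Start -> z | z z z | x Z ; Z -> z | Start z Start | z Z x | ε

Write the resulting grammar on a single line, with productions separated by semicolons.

The nullable symbols are {Z}.
ε ∉ L(G), so no ε-production is kept.
For each production, add variants omitting each subset of nullable occurrences: Start → x Z gives x Z | x. Z → z Z x gives z Z x | z x.

Start -> z | z z z | x Z | x; Z -> z | Start z Start | z Z x | z x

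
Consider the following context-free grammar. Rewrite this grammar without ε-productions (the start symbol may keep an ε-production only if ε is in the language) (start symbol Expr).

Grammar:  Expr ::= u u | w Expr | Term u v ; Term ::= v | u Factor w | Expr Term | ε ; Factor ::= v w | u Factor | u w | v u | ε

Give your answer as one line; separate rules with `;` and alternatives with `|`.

Nullable set = {Factor, Term}.
ε ∉ L(G), so no ε-production is kept.
For each production, add variants omitting each subset of nullable occurrences: Expr → Term u v gives Term u v | u v. Term → u Factor w gives u Factor w | u w. Term → Expr Term gives Expr Term | Expr. Factor → u Factor gives u Factor | u.

Expr ::= u u | w Expr | Term u v | u v; Term ::= v | u Factor w | u w | Expr Term | Expr; Factor ::= v w | u Factor | u | u w | v u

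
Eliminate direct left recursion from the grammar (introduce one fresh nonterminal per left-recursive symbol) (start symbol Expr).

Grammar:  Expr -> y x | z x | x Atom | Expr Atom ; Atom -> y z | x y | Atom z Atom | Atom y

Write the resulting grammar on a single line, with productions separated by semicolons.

Expr -> y x Expr1 | z x Expr1 | x Atom Expr1; Atom -> y z Atom1 | x y Atom1; Expr1 -> Atom Expr1 | ε; Atom1 -> z Atom Atom1 | y Atom1 | ε

Left recursion appears on Expr, Atom.
For Expr: α = {Atom}, β = {y x, z x, x Atom}. Rewrite as Expr → β Expr1 and Expr1 → α Expr1 | ε.
For Atom: α = {z Atom, y}, β = {y z, x y}. Rewrite as Atom → β Atom1 and Atom1 → α Atom1 | ε.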